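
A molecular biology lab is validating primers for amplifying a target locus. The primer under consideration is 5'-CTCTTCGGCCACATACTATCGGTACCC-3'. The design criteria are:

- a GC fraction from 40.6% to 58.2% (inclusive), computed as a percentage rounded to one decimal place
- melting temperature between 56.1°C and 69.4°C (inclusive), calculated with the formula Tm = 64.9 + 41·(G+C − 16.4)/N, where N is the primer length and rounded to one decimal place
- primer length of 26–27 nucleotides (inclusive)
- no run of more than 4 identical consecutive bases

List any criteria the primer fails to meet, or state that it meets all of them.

Meets all criteria.

Base counts: A=5, T=7, G=4, C=11 (length 27).
GC content: GC 15/27 = 55.6% ✓
Tm: Tm = 64.9 + 41·(15 − 16.4)/27 = 62.8°C ✓
length: length 27 ✓
homopolymer run: longest run = 3 ✓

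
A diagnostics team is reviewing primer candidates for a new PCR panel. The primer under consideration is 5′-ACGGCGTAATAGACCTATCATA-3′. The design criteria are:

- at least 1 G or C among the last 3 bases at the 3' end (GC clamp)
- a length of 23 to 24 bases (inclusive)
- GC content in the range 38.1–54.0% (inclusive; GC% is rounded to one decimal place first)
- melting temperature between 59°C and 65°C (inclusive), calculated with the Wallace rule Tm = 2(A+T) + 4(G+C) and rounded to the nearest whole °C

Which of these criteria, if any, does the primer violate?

Fails: GC clamp, length.

Base counts: A=8, T=5, G=4, C=5 (length 22).
GC clamp: 3' end ATA has 0 G/C, need ≥1 ✗
length: length 22, outside 23–24 ✗
GC content: GC 9/22 = 40.9% ✓
Tm: Tm = 2·13 + 4·9 = 62°C ✓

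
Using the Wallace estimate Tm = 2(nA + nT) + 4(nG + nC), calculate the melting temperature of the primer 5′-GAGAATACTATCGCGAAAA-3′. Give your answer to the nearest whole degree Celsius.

Base counts: A=9, T=3, G=4, C=3 (length 19).
Tm = 2·(9+3) + 4·(4+3) = 2·12 + 4·7 = 24 + 28 = 52°C.

52°C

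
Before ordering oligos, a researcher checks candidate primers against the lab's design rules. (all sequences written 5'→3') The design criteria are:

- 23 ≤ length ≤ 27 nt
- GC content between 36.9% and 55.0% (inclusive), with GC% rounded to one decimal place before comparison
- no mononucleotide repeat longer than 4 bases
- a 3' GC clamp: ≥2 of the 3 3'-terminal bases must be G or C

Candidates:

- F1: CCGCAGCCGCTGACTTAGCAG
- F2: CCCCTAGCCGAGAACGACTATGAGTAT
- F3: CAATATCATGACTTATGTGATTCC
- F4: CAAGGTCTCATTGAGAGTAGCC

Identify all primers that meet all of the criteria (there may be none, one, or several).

F1 (21 nt, A=4 T=3 G=6 C=8): length 21, outside 23–27 ✗; GC 14/21 = 66.7%, outside 36.9–55.0% ✗; longest run = 2 ✓; 3' end CAG has 2 G/C ✓ — fails.
F2 (27 nt, A=8 T=5 G=6 C=8): length 27 ✓; GC 14/27 = 51.9% ✓; longest run = 4 ✓; 3' end TAT has 0 G/C, need ≥2 ✗ — fails.
F3 (24 nt, A=7 T=9 G=3 C=5): length 24 ✓; GC 8/24 = 33.3%, outside 36.9–55.0% ✗; longest run = 2 ✓; 3' end TCC has 2 G/C ✓ — fails.
F4 (22 nt, A=6 T=5 G=6 C=5): length 22, outside 23–27 ✗; GC 11/22 = 50.0% ✓; longest run = 2 ✓; 3' end GCC has 3 G/C ✓ — fails.

None of the candidates satisfy all criteria.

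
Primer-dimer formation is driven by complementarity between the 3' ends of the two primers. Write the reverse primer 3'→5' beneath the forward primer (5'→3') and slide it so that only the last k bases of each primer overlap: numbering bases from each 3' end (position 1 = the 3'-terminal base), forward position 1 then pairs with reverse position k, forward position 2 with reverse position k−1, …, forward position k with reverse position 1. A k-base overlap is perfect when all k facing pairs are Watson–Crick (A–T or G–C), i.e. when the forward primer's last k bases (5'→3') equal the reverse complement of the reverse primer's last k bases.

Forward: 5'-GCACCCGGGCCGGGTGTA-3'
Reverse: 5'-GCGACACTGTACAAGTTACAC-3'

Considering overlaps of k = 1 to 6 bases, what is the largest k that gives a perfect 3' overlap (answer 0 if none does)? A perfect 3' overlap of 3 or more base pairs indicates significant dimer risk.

Longest perfect overlap: 5 complementary base pairs; significant dimer risk (threshold 3).

Last 6 bases (5'→3') — forward …GGTGTA, reverse …TTACAC.
Reverse complement of the reverse primer's last 6 bases: GTGTAA; its first k bases are the reverse complement of the reverse primer's last k bases, so a perfect k-base overlap needs the forward primer's last k bases to equal them.
Comparing (forward last k vs required): k=1: A vs G ✗; k=2: TA vs GT ✗; k=3: GTA vs GTG ✗; k=4: TGTA vs GTGT ✗; k=5: GTGTA vs GTGTA ✓; k=6: GGTGTA vs GTGTAA ✗.
Only k = 5 is perfect, so the longest perfect 3' overlap is 5.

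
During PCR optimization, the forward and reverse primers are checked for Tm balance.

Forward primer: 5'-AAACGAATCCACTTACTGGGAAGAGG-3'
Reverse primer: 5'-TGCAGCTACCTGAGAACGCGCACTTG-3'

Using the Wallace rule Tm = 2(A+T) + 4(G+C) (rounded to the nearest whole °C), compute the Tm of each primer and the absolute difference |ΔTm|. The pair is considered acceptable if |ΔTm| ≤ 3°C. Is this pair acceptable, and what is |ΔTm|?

|ΔTm| = 6°C; the pair is not acceptable.

Forward: A=10 T=4 G=7 C=5 → Tm = 2·14 + 4·12 = 76°C.
Reverse: A=6 T=5 G=7 C=8 → Tm = 2·11 + 4·15 = 82°C.
|ΔTm| = |76 − 82| = 6°C, > 3°C.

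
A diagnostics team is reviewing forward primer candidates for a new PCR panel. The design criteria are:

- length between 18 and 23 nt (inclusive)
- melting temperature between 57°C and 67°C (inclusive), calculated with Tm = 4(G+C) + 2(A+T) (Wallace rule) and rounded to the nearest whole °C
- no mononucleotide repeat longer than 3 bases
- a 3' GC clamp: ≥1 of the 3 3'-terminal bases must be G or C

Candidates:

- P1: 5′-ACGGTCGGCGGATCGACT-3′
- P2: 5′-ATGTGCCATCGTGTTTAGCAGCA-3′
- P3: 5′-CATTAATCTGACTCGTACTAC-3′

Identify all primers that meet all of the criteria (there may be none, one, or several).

P1 (18 nt, A=3 T=3 G=7 C=5): length 18 ✓; Tm = 2·6 + 4·12 = 60°C ✓; longest run = 2 ✓; 3' end ACT has 1 G/C ✓ — passes.
P2 (23 nt, A=5 T=7 G=6 C=5): length 23 ✓; Tm = 2·12 + 4·11 = 68°C, outside 57–67°C ✗; longest run = 3 ✓; 3' end GCA has 2 G/C ✓ — fails.
P3 (21 nt, A=6 T=7 G=2 C=6): length 21 ✓; Tm = 2·13 + 4·8 = 58°C ✓; longest run = 2 ✓; 3' end TAC has 1 G/C ✓ — passes.

P1 and P3.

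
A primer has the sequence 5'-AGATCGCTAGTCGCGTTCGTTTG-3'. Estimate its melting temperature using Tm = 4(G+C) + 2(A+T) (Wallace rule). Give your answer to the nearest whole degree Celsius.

70°C

Base counts: A=3, T=8, G=7, C=5 (length 23).
Tm = 2·(3+8) + 4·(7+5) = 2·11 + 4·12 = 22 + 48 = 70°C.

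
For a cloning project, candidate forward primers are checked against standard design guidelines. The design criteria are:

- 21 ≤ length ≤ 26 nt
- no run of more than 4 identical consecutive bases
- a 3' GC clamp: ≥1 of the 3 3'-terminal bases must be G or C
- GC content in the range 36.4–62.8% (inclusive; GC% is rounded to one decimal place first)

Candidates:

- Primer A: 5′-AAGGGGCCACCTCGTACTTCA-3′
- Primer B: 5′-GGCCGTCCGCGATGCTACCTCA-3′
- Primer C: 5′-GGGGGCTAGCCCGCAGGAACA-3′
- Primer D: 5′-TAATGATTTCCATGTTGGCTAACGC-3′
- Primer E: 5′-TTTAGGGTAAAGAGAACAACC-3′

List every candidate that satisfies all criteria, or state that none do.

Primer A (21 nt, A=5 T=4 G=5 C=7): length 21 ✓; longest run = 4 ✓; 3' end TCA has 1 G/C ✓; GC 12/21 = 57.1% ✓ — passes.
Primer B (22 nt, A=3 T=4 G=6 C=9): length 22 ✓; longest run = 2 ✓; 3' end TCA has 1 G/C ✓; GC 15/22 = 68.2%, outside 36.4–62.8% ✗ — fails.
Primer C (21 nt, A=5 T=1 G=9 C=6): length 21 ✓; longest run = 5, exceeds 4 ✗; 3' end ACA has 1 G/C ✓; GC 15/21 = 71.4%, outside 36.4–62.8% ✗ — fails.
Primer D (25 nt, A=6 T=9 G=5 C=5): length 25 ✓; longest run = 3 ✓; 3' end CGC has 3 G/C ✓; GC 10/25 = 40.0% ✓ — passes.
Primer E (21 nt, A=9 T=4 G=5 C=3): length 21 ✓; longest run = 3 ✓; 3' end ACC has 2 G/C ✓; GC 8/21 = 38.1% ✓ — passes.

Primer A, Primer D and Primer E.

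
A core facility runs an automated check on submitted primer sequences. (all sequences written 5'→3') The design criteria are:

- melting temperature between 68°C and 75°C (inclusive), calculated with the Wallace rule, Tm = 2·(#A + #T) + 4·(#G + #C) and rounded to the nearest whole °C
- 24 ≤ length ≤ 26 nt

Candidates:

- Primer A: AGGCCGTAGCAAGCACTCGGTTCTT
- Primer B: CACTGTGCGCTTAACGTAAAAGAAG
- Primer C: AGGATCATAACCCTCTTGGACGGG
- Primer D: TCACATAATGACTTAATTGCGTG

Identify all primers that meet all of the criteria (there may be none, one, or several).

Primer A (25 nt, A=5 T=6 G=7 C=7): Tm = 2·11 + 4·14 = 78°C, outside 68–75°C ✗; length 25 ✓ — fails.
Primer B (25 nt, A=9 T=5 G=6 C=5): Tm = 2·14 + 4·11 = 72°C ✓; length 25 ✓ — passes.
Primer C (24 nt, A=6 T=5 G=7 C=6): Tm = 2·11 + 4·13 = 74°C ✓; length 24 ✓ — passes.
Primer D (23 nt, A=7 T=8 G=4 C=4): Tm = 2·15 + 4·8 = 62°C, outside 68–75°C ✗; length 23, outside 24–26 ✗ — fails.

Primer B and Primer C.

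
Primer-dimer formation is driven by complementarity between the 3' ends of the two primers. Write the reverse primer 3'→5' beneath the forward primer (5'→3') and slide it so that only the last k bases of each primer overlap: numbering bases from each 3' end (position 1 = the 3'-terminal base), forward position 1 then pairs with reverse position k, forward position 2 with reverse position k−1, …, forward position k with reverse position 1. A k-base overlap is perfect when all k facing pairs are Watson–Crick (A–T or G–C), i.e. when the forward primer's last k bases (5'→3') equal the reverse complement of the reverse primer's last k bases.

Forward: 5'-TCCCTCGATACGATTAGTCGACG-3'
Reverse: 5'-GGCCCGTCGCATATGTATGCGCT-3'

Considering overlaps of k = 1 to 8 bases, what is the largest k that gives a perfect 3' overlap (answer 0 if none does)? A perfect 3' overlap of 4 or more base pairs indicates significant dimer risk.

Longest perfect overlap: 0 complementary base pairs; below the dimer-risk threshold (threshold 4).

Last 8 bases (5'→3') — forward …AGTCGACG, reverse …TATGCGCT.
Reverse complement of the reverse primer's last 8 bases: AGCGCATA; its first k bases are the reverse complement of the reverse primer's last k bases, so a perfect k-base overlap needs the forward primer's last k bases to equal them.
Comparing (forward last k vs required): k=1: G vs A ✗; k=2: CG vs AG ✗; k=3: ACG vs AGC ✗; k=4: GACG vs AGCG ✗; k=5: CGACG vs AGCGC ✗; k=6: TCGACG vs AGCGCA ✗; k=7: GTCGACG vs AGCGCAT ✗; k=8: AGTCGACG vs AGCGCATA ✗.
No overlap length from 1 to 8 is perfect, so the longest perfect 3' overlap is 0.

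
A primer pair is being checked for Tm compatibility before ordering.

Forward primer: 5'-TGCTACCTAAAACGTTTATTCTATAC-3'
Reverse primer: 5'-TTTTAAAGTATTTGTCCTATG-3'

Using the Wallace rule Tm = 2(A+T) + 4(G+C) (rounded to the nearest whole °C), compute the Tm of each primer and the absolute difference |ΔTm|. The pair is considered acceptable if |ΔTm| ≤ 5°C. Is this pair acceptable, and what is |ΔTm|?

|ΔTm| = 16°C; the pair is not acceptable.

Forward: A=8 T=10 G=2 C=6 → Tm = 2·18 + 4·8 = 68°C.
Reverse: A=5 T=11 G=3 C=2 → Tm = 2·16 + 4·5 = 52°C.
|ΔTm| = |68 − 52| = 16°C, > 5°C.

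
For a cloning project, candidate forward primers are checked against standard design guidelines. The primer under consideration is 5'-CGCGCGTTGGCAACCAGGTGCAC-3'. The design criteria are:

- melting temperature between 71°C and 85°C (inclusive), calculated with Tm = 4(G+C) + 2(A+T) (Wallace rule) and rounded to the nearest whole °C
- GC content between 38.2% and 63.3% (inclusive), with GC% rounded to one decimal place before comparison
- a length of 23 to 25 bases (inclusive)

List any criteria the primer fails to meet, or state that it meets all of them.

Fails: GC content.

Base counts: A=4, T=3, G=8, C=8 (length 23).
Tm: Tm = 2·7 + 4·16 = 78°C ✓
GC content: GC 16/23 = 69.6%, outside 38.2–63.3% ✗
length: length 23 ✓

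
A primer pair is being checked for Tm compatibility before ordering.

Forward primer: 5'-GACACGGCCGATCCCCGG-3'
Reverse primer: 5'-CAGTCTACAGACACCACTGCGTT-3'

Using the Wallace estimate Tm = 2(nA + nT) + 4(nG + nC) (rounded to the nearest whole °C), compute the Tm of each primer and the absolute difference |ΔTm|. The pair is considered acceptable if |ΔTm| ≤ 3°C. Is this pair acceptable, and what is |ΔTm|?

|ΔTm| = 6°C; the pair is not acceptable.

Forward: A=3 T=1 G=6 C=8 → Tm = 2·4 + 4·14 = 64°C.
Reverse: A=6 T=5 G=4 C=8 → Tm = 2·11 + 4·12 = 70°C.
|ΔTm| = |64 − 70| = 6°C, > 3°C.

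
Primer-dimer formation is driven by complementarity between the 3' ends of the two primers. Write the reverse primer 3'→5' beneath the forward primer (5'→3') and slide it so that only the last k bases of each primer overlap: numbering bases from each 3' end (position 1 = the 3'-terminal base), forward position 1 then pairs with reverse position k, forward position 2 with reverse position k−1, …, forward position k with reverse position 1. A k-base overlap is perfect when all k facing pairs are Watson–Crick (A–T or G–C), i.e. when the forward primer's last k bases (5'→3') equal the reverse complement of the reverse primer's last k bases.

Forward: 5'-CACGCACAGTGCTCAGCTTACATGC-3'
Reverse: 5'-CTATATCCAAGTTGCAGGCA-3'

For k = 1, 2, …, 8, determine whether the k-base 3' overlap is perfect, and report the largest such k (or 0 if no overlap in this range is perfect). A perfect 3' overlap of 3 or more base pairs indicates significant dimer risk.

Last 8 bases (5'→3') — forward …TTACATGC, reverse …TGCAGGCA.
Reverse complement of the reverse primer's last 8 bases: TGCCTGCA; its first k bases are the reverse complement of the reverse primer's last k bases, so a perfect k-base overlap needs the forward primer's last k bases to equal them.
Comparing (forward last k vs required): k=1: C vs T ✗; k=2: GC vs TG ✗; k=3: TGC vs TGC ✓; k=4: ATGC vs TGCC ✗; k=5: CATGC vs TGCCT ✗; k=6: ACATGC vs TGCCTG ✗; k=7: TACATGC vs TGCCTGC ✗; k=8: TTACATGC vs TGCCTGCA ✗.
Only k = 3 is perfect, so the longest perfect 3' overlap is 3.

Longest perfect overlap: 3 complementary base pairs; significant dimer risk (threshold 3).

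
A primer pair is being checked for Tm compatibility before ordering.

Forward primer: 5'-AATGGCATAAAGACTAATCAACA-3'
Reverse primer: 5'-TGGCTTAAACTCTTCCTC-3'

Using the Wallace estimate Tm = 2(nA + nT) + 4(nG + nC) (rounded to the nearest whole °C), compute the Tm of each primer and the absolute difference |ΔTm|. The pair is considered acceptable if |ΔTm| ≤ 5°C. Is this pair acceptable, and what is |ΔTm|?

Forward: A=12 T=4 G=3 C=4 → Tm = 2·16 + 4·7 = 60°C.
Reverse: A=3 T=7 G=2 C=6 → Tm = 2·10 + 4·8 = 52°C.
|ΔTm| = |60 − 52| = 8°C, > 5°C.

|ΔTm| = 8°C; the pair is not acceptable.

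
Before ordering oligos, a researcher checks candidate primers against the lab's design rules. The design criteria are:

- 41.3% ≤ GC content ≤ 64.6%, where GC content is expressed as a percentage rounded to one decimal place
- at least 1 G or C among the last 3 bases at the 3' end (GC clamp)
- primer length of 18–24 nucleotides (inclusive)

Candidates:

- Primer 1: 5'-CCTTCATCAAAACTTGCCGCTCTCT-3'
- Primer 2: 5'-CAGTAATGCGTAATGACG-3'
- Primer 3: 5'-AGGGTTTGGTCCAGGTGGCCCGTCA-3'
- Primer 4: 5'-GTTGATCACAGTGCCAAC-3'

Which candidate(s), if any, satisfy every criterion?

Primer 1 (25 nt, A=5 T=8 G=2 C=10): GC 12/25 = 48.0% ✓; 3' end TCT has 1 G/C ✓; length 25, outside 18–24 ✗ — fails.
Primer 2 (18 nt, A=6 T=4 G=5 C=3): GC 8/18 = 44.4% ✓; 3' end ACG has 2 G/C ✓; length 18 ✓ — passes.
Primer 3 (25 nt, A=3 T=6 G=10 C=6): GC 16/25 = 64.0% ✓; 3' end TCA has 1 G/C ✓; length 25, outside 18–24 ✗ — fails.
Primer 4 (18 nt, A=5 T=4 G=4 C=5): GC 9/18 = 50.0% ✓; 3' end AAC has 1 G/C ✓; length 18 ✓ — passes.

Primer 2 and Primer 4.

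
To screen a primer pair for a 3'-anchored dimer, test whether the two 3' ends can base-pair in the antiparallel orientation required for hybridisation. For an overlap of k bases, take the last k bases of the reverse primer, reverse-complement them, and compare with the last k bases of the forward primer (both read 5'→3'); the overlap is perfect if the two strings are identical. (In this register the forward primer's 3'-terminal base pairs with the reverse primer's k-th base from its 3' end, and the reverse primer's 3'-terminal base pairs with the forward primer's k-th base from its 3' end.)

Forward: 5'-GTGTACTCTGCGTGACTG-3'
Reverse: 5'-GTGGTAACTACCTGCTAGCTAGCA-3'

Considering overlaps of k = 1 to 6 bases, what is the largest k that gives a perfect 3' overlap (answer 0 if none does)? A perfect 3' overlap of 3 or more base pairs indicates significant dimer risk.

Longest perfect overlap: 2 complementary base pairs; below the dimer-risk threshold (threshold 3).

Last 6 bases (5'→3') — forward …TGACTG, reverse …CTAGCA.
Reverse complement of the reverse primer's last 6 bases: TGCTAG; its first k bases are the reverse complement of the reverse primer's last k bases, so a perfect k-base overlap needs the forward primer's last k bases to equal them.
Comparing (forward last k vs required): k=1: G vs T ✗; k=2: TG vs TG ✓; k=3: CTG vs TGC ✗; k=4: ACTG vs TGCT ✗; k=5: GACTG vs TGCTA ✗; k=6: TGACTG vs TGCTAG ✗.
Only k = 2 is perfect, so the longest perfect 3' overlap is 2.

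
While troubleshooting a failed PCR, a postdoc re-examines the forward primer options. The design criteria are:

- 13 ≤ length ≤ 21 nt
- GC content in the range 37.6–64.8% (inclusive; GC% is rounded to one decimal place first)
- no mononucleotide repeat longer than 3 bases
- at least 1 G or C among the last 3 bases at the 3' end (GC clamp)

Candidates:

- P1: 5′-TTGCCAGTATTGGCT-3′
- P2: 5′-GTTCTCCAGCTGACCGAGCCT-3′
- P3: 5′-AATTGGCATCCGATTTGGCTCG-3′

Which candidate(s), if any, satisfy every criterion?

P1 (15 nt, A=2 T=6 G=4 C=3): length 15 ✓; GC 7/15 = 46.7% ✓; longest run = 2 ✓; 3' end GCT has 2 G/C ✓ — passes.
P2 (21 nt, A=3 T=5 G=5 C=8): length 21 ✓; GC 13/21 = 61.9% ✓; longest run = 2 ✓; 3' end CCT has 2 G/C ✓ — passes.
P3 (22 nt, A=4 T=7 G=6 C=5): length 22, outside 13–21 ✗; GC 11/22 = 50.0% ✓; longest run = 3 ✓; 3' end TCG has 2 G/C ✓ — fails.

P1 and P2.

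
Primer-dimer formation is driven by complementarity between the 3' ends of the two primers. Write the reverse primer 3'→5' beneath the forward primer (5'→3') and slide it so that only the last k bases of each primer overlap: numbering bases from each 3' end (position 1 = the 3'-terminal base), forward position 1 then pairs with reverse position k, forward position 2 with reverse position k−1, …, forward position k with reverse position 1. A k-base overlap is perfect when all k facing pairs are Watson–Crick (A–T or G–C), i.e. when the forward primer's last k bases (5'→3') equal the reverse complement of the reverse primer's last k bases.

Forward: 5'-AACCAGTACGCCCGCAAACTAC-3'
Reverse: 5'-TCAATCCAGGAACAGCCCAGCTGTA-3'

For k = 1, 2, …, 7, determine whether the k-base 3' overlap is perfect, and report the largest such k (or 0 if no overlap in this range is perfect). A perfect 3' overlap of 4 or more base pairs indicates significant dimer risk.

Longest perfect overlap: 3 complementary base pairs; below the dimer-risk threshold (threshold 4).

Last 7 bases (5'→3') — forward …AAACTAC, reverse …AGCTGTA.
Reverse complement of the reverse primer's last 7 bases: TACAGCT; its first k bases are the reverse complement of the reverse primer's last k bases, so a perfect k-base overlap needs the forward primer's last k bases to equal them.
Comparing (forward last k vs required): k=1: C vs T ✗; k=2: AC vs TA ✗; k=3: TAC vs TAC ✓; k=4: CTAC vs TACA ✗; k=5: ACTAC vs TACAG ✗; k=6: AACTAC vs TACAGC ✗; k=7: AAACTAC vs TACAGCT ✗.
Only k = 3 is perfect, so the longest perfect 3' overlap is 3.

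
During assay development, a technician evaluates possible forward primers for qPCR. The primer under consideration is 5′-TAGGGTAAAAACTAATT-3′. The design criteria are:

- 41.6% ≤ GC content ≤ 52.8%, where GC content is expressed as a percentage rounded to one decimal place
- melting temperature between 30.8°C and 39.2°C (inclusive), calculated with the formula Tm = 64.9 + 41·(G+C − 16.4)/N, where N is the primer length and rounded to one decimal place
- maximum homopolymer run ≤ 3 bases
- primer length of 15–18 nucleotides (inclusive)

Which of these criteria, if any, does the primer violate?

Base counts: A=8, T=5, G=3, C=1 (length 17).
GC content: GC 4/17 = 23.5%, outside 41.6–52.8% ✗
Tm: Tm = 64.9 + 41·(4 − 16.4)/17 = 35.0°C ✓
homopolymer run: longest run = 5, exceeds 3 ✗
length: length 17 ✓

Fails: GC content, homopolymer run.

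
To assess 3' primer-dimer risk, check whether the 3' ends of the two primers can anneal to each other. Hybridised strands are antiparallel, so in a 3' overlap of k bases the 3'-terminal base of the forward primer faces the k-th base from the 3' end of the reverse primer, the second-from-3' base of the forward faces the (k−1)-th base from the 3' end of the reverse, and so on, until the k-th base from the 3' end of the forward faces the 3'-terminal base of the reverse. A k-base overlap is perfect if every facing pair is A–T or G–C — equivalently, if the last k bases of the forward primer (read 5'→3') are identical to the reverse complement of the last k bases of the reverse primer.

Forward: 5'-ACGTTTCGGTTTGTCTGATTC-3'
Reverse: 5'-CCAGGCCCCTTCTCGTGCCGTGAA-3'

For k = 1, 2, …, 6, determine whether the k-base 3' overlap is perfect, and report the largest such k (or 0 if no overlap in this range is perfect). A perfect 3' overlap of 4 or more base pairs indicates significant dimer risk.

Last 6 bases (5'→3') — forward …TGATTC, reverse …CGTGAA.
Reverse complement of the reverse primer's last 6 bases: TTCACG; its first k bases are the reverse complement of the reverse primer's last k bases, so a perfect k-base overlap needs the forward primer's last k bases to equal them.
Comparing (forward last k vs required): k=1: C vs T ✗; k=2: TC vs TT ✗; k=3: TTC vs TTC ✓; k=4: ATTC vs TTCA ✗; k=5: GATTC vs TTCAC ✗; k=6: TGATTC vs TTCACG ✗.
Only k = 3 is perfect, so the longest perfect 3' overlap is 3.

Longest perfect overlap: 3 complementary base pairs; below the dimer-risk threshold (threshold 4).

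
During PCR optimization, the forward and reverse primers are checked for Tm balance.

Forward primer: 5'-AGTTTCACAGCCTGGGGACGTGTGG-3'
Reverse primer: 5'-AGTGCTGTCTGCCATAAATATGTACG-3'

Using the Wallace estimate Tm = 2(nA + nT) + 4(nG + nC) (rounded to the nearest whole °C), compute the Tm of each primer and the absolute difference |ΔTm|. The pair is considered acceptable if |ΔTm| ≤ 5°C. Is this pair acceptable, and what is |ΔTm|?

|ΔTm| = 6°C; the pair is not acceptable.

Forward: A=4 T=6 G=10 C=5 → Tm = 2·10 + 4·15 = 80°C.
Reverse: A=7 T=8 G=6 C=5 → Tm = 2·15 + 4·11 = 74°C.
|ΔTm| = |80 − 74| = 6°C, > 5°C.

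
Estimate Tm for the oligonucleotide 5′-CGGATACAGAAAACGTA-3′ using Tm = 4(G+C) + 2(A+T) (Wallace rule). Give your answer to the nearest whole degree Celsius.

Base counts: A=8, T=2, G=4, C=3 (length 17).
Tm = 2·(8+2) + 4·(4+3) = 2·10 + 4·7 = 20 + 28 = 48°C.

48°C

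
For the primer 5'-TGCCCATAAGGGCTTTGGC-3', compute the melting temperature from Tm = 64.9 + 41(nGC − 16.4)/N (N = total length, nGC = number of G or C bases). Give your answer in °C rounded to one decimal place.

53.2°C

Base counts: A=3, T=5, G=6, C=5; G+C = 11, N = 19.
Tm = 64.9 + 41·(11 − 16.4)/19 = 64.9 + -221.40/19 = 53.2°C.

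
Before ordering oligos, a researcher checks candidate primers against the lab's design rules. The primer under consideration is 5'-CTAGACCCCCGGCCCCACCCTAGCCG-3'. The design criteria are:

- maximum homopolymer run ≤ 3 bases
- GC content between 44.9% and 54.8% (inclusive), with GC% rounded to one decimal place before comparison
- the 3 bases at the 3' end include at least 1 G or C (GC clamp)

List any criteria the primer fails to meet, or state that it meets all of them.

Fails: homopolymer run, GC content.

Base counts: A=4, T=2, G=5, C=15 (length 26).
homopolymer run: longest run = 5, exceeds 3 ✗
GC content: GC 20/26 = 76.9%, outside 44.9–54.8% ✗
GC clamp: 3' end CCG has 3 G/C ✓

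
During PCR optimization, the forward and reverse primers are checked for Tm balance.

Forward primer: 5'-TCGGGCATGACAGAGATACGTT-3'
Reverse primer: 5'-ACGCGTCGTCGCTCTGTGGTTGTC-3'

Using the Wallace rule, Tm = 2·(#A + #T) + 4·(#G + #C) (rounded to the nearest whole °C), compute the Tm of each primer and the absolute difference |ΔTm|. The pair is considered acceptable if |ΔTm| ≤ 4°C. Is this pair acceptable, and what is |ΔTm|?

Forward: A=6 T=5 G=7 C=4 → Tm = 2·11 + 4·11 = 66°C.
Reverse: A=1 T=8 G=8 C=7 → Tm = 2·9 + 4·15 = 78°C.
|ΔTm| = |66 − 78| = 12°C, > 4°C.

|ΔTm| = 12°C; the pair is not acceptable.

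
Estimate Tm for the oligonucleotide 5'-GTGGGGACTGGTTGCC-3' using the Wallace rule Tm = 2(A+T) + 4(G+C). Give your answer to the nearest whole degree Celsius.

Base counts: A=1, T=4, G=8, C=3 (length 16).
Tm = 2·(1+4) + 4·(8+3) = 2·5 + 4·11 = 10 + 44 = 54°C.

54°C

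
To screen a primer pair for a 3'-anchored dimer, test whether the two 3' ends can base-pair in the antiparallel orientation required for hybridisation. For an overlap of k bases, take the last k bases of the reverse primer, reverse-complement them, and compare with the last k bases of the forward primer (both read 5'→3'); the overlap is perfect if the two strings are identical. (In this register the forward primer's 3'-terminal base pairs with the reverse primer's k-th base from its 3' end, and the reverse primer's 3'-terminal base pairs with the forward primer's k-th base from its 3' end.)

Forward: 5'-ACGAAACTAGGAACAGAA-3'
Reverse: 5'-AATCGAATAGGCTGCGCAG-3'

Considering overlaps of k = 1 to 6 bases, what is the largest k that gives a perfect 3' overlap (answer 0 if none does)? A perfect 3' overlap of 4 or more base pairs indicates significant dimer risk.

Longest perfect overlap: 0 complementary base pairs; below the dimer-risk threshold (threshold 4).

Last 6 bases (5'→3') — forward …ACAGAA, reverse …GCGCAG.
Reverse complement of the reverse primer's last 6 bases: CTGCGC; its first k bases are the reverse complement of the reverse primer's last k bases, so a perfect k-base overlap needs the forward primer's last k bases to equal them.
Comparing (forward last k vs required): k=1: A vs C ✗; k=2: AA vs CT ✗; k=3: GAA vs CTG ✗; k=4: AGAA vs CTGC ✗; k=5: CAGAA vs CTGCG ✗; k=6: ACAGAA vs CTGCGC ✗.
No overlap length from 1 to 6 is perfect, so the longest perfect 3' overlap is 0.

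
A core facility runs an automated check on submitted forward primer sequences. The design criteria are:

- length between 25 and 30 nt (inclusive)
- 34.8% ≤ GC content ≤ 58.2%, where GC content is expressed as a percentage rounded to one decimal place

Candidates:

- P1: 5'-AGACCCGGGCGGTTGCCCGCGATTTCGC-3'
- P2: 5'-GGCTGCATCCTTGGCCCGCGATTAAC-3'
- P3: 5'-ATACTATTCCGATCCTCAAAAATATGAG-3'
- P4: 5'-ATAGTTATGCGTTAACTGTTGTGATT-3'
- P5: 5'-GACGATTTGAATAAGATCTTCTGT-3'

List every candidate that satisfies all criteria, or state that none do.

None of the candidates satisfy all criteria.

P1 (28 nt, A=3 T=5 G=10 C=10): length 28 ✓; GC 20/28 = 71.4%, outside 34.8–58.2% ✗ — fails.
P2 (26 nt, A=4 T=6 G=7 C=9): length 26 ✓; GC 16/26 = 61.5%, outside 34.8–58.2% ✗ — fails.
P3 (28 nt, A=11 T=8 G=3 C=6): length 28 ✓; GC 9/28 = 32.1%, outside 34.8–58.2% ✗ — fails.
P4 (26 nt, A=6 T=12 G=6 C=2): length 26 ✓; GC 8/26 = 30.8%, outside 34.8–58.2% ✗ — fails.
P5 (24 nt, A=7 T=9 G=5 C=3): length 24, outside 25–30 ✗; GC 8/24 = 33.3%, outside 34.8–58.2% ✗ — fails.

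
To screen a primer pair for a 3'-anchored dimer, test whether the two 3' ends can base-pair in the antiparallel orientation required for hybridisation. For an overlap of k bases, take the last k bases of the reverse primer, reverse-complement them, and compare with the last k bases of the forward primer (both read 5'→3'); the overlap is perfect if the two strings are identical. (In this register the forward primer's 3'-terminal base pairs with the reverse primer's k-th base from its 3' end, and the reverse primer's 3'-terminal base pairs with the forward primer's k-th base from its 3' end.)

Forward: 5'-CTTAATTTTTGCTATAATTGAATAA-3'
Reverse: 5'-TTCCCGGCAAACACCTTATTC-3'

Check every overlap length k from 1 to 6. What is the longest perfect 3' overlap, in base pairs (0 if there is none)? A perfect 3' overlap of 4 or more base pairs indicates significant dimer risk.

Last 6 bases (5'→3') — forward …GAATAA, reverse …TTATTC.
Reverse complement of the reverse primer's last 6 bases: GAATAA; its first k bases are the reverse complement of the reverse primer's last k bases, so a perfect k-base overlap needs the forward primer's last k bases to equal them.
Comparing (forward last k vs required): k=1: A vs G ✗; k=2: AA vs GA ✗; k=3: TAA vs GAA ✗; k=4: ATAA vs GAAT ✗; k=5: AATAA vs GAATA ✗; k=6: GAATAA vs GAATAA ✓.
Only k = 6 is perfect, so the longest perfect 3' overlap is 6.

Longest perfect overlap: 6 complementary base pairs; significant dimer risk (threshold 4).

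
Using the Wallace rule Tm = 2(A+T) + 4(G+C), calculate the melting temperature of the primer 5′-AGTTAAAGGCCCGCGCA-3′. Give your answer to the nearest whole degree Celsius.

Base counts: A=5, T=2, G=5, C=5 (length 17).
Tm = 2·(5+2) + 4·(5+5) = 2·7 + 4·10 = 14 + 40 = 54°C.

54°C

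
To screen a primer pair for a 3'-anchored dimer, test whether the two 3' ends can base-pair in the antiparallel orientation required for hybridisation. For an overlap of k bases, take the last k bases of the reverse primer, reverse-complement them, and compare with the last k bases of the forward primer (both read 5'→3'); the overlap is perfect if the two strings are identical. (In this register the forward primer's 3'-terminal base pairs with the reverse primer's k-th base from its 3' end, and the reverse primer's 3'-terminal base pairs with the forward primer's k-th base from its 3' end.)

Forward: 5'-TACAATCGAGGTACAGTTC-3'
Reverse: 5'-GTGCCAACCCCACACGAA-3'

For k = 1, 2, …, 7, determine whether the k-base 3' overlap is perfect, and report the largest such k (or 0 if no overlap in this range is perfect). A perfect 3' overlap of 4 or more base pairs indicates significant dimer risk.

Last 7 bases (5'→3') — forward …ACAGTTC, reverse …ACACGAA.
Reverse complement of the reverse primer's last 7 bases: TTCGTGT; its first k bases are the reverse complement of the reverse primer's last k bases, so a perfect k-base overlap needs the forward primer's last k bases to equal them.
Comparing (forward last k vs required): k=1: C vs T ✗; k=2: TC vs TT ✗; k=3: TTC vs TTC ✓; k=4: GTTC vs TTCG ✗; k=5: AGTTC vs TTCGT ✗; k=6: CAGTTC vs TTCGTG ✗; k=7: ACAGTTC vs TTCGTGT ✗.
Only k = 3 is perfect, so the longest perfect 3' overlap is 3.

Longest perfect overlap: 3 complementary base pairs; below the dimer-risk threshold (threshold 4).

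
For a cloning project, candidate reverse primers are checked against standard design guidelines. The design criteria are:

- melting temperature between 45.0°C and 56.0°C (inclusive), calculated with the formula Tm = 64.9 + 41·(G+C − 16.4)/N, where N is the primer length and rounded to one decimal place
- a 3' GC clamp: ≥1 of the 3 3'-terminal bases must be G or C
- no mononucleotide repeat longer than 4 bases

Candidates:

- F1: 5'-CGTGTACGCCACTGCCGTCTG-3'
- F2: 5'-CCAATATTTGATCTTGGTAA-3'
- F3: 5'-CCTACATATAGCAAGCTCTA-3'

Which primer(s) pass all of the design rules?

F1 (21 nt, A=2 T=5 G=6 C=8): Tm = 64.9 + 41·(14 − 16.4)/21 = 60.2°C, outside 45.0–56.0°C ✗; 3' end CTG has 2 G/C ✓; longest run = 2 ✓ — fails.
F2 (20 nt, A=6 T=8 G=3 C=3): Tm = 64.9 + 41·(6 − 16.4)/20 = 43.6°C, outside 45.0–56.0°C ✗; 3' end TAA has 0 G/C, need ≥1 ✗; longest run = 3 ✓ — fails.
F3 (20 nt, A=7 T=5 G=2 C=6): Tm = 64.9 + 41·(8 − 16.4)/20 = 47.7°C ✓; 3' end CTA has 1 G/C ✓; longest run = 2 ✓ — passes.

F3 only.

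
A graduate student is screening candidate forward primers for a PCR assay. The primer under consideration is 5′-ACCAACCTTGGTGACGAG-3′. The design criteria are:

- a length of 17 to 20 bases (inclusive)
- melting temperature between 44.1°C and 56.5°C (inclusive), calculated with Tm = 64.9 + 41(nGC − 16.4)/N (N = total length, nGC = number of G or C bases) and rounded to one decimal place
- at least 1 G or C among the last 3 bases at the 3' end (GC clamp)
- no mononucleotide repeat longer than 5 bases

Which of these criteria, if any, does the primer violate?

Base counts: A=5, T=3, G=5, C=5 (length 18).
length: length 18 ✓
Tm: Tm = 64.9 + 41·(10 − 16.4)/18 = 50.3°C ✓
GC clamp: 3' end GAG has 2 G/C ✓
homopolymer run: longest run = 2 ✓

Meets all criteria.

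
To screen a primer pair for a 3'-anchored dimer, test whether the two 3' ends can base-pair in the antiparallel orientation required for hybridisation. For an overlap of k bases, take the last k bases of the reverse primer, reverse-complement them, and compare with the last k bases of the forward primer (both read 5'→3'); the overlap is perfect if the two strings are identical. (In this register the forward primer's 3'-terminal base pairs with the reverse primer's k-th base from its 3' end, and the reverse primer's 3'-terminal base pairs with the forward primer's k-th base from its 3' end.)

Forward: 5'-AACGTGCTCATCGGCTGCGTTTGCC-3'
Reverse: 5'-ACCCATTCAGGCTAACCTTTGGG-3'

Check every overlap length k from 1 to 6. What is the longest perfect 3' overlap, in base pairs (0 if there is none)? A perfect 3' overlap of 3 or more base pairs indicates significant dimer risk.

Last 6 bases (5'→3') — forward …TTTGCC, reverse …TTTGGG.
Reverse complement of the reverse primer's last 6 bases: CCCAAA; its first k bases are the reverse complement of the reverse primer's last k bases, so a perfect k-base overlap needs the forward primer's last k bases to equal them.
Comparing (forward last k vs required): k=1: C vs C ✓; k=2: CC vs CC ✓; k=3: GCC vs CCC ✗; k=4: TGCC vs CCCA ✗; k=5: TTGCC vs CCCAA ✗; k=6: TTTGCC vs CCCAAA ✗.
Perfect overlaps at k = 1, 2; the largest is 2.

Longest perfect overlap: 2 complementary base pairs; below the dimer-risk threshold (threshold 3).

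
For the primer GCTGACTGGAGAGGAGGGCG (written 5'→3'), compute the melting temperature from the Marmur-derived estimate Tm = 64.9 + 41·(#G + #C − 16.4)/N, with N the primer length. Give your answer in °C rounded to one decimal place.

60.0°C

Base counts: A=4, T=2, G=11, C=3; G+C = 14, N = 20.
Tm = 64.9 + 41·(14 − 16.4)/20 = 64.9 + -98.40/20 = 60.0°C.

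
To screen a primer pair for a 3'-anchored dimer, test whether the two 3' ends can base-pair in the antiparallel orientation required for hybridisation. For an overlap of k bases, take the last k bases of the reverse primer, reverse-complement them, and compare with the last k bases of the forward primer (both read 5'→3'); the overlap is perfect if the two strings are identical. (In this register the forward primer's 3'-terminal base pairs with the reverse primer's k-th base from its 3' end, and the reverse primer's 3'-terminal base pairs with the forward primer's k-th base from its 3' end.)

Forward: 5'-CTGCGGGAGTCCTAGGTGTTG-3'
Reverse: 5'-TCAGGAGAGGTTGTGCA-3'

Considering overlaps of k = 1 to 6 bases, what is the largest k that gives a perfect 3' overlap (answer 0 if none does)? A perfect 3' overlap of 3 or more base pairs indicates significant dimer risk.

Longest perfect overlap: 2 complementary base pairs; below the dimer-risk threshold (threshold 3).

Last 6 bases (5'→3') — forward …GTGTTG, reverse …TGTGCA.
Reverse complement of the reverse primer's last 6 bases: TGCACA; its first k bases are the reverse complement of the reverse primer's last k bases, so a perfect k-base overlap needs the forward primer's last k bases to equal them.
Comparing (forward last k vs required): k=1: G vs T ✗; k=2: TG vs TG ✓; k=3: TTG vs TGC ✗; k=4: GTTG vs TGCA ✗; k=5: TGTTG vs TGCAC ✗; k=6: GTGTTG vs TGCACA ✗.
Only k = 2 is perfect, so the longest perfect 3' overlap is 2.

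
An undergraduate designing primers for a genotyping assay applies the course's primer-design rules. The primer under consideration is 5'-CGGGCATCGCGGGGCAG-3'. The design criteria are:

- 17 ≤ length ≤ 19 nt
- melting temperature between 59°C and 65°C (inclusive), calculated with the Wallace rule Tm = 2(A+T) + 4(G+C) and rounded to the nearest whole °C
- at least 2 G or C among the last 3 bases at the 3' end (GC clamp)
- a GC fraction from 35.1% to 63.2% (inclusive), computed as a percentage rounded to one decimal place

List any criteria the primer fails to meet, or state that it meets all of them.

Base counts: A=2, T=1, G=9, C=5 (length 17).
length: length 17 ✓
Tm: Tm = 2·3 + 4·14 = 62°C ✓
GC clamp: 3' end CAG has 2 G/C ✓
GC content: GC 14/17 = 82.4%, outside 35.1–63.2% ✗

Fails: GC content.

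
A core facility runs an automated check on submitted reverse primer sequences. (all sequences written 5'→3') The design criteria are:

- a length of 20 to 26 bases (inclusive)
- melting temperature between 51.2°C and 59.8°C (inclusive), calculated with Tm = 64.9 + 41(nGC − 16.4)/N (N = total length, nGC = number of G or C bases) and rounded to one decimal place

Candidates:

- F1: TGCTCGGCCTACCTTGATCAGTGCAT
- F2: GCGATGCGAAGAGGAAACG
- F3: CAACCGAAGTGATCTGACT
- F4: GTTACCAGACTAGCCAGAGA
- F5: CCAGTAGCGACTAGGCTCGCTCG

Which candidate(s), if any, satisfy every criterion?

F1 (26 nt, A=4 T=8 G=6 C=8): length 26 ✓; Tm = 64.9 + 41·(14 − 16.4)/26 = 61.1°C, outside 51.2–59.8°C ✗ — fails.
F2 (19 nt, A=7 T=1 G=8 C=3): length 19, outside 20–26 ✗; Tm = 64.9 + 41·(11 − 16.4)/19 = 53.2°C ✓ — fails.
F3 (19 nt, A=6 T=4 G=4 C=5): length 19, outside 20–26 ✗; Tm = 64.9 + 41·(9 − 16.4)/19 = 48.9°C, outside 51.2–59.8°C ✗ — fails.
F4 (20 nt, A=7 T=3 G=5 C=5): length 20 ✓; Tm = 64.9 + 41·(10 − 16.4)/20 = 51.8°C ✓ — passes.
F5 (23 nt, A=4 T=4 G=7 C=8): length 23 ✓; Tm = 64.9 + 41·(15 − 16.4)/23 = 62.4°C, outside 51.2–59.8°C ✗ — fails.

F4 only.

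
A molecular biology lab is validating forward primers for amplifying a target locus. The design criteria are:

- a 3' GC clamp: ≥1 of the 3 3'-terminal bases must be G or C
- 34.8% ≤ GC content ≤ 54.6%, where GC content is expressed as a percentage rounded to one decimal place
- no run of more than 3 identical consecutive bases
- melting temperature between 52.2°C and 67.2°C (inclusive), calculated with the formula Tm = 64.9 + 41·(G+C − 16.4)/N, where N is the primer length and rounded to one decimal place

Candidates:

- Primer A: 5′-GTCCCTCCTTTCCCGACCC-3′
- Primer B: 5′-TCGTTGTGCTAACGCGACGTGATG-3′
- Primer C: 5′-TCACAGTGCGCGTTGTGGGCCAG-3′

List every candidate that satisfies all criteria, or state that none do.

Primer A (19 nt, A=1 T=5 G=2 C=11): 3' end CCC has 3 G/C ✓; GC 13/19 = 68.4%, outside 34.8–54.6% ✗; longest run = 3 ✓; Tm = 64.9 + 41·(13 − 16.4)/19 = 57.6°C ✓ — fails.
Primer B (24 nt, A=4 T=7 G=8 C=5): 3' end ATG has 1 G/C ✓; GC 13/24 = 54.2% ✓; longest run = 2 ✓; Tm = 64.9 + 41·(13 − 16.4)/24 = 59.1°C ✓ — passes.
Primer C (23 nt, A=3 T=5 G=9 C=6): 3' end CAG has 2 G/C ✓; GC 15/23 = 65.2%, outside 34.8–54.6% ✗; longest run = 3 ✓; Tm = 64.9 + 41·(15 − 16.4)/23 = 62.4°C ✓ — fails.

Primer B only.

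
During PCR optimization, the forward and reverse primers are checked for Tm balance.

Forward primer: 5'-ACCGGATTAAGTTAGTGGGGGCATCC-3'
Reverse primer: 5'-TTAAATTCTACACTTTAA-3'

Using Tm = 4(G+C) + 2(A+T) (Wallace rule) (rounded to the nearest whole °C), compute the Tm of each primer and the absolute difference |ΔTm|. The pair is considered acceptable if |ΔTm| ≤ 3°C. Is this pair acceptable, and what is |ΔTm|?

|ΔTm| = 38°C; the pair is not acceptable.

Forward: A=6 T=6 G=9 C=5 → Tm = 2·12 + 4·14 = 80°C.
Reverse: A=7 T=8 G=0 C=3 → Tm = 2·15 + 4·3 = 42°C.
|ΔTm| = |80 − 42| = 38°C, > 3°C.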